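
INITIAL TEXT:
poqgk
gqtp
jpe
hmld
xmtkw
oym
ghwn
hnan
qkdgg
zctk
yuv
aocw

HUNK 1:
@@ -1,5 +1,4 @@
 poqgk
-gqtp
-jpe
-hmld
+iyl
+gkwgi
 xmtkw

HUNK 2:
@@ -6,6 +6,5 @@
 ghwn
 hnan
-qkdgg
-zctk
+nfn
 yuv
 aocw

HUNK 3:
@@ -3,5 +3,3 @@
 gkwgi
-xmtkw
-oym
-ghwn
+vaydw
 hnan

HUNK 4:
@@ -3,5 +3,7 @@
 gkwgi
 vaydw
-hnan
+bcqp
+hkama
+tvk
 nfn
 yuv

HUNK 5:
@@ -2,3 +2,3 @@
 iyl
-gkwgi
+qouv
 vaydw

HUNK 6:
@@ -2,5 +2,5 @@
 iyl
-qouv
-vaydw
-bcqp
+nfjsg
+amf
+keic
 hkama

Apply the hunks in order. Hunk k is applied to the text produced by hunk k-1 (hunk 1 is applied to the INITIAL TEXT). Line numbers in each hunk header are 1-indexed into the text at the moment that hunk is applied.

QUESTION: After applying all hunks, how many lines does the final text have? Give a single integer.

Answer: 10

Derivation:
Hunk 1: at line 1 remove [gqtp,jpe,hmld] add [iyl,gkwgi] -> 11 lines: poqgk iyl gkwgi xmtkw oym ghwn hnan qkdgg zctk yuv aocw
Hunk 2: at line 6 remove [qkdgg,zctk] add [nfn] -> 10 lines: poqgk iyl gkwgi xmtkw oym ghwn hnan nfn yuv aocw
Hunk 3: at line 3 remove [xmtkw,oym,ghwn] add [vaydw] -> 8 lines: poqgk iyl gkwgi vaydw hnan nfn yuv aocw
Hunk 4: at line 3 remove [hnan] add [bcqp,hkama,tvk] -> 10 lines: poqgk iyl gkwgi vaydw bcqp hkama tvk nfn yuv aocw
Hunk 5: at line 2 remove [gkwgi] add [qouv] -> 10 lines: poqgk iyl qouv vaydw bcqp hkama tvk nfn yuv aocw
Hunk 6: at line 2 remove [qouv,vaydw,bcqp] add [nfjsg,amf,keic] -> 10 lines: poqgk iyl nfjsg amf keic hkama tvk nfn yuv aocw
Final line count: 10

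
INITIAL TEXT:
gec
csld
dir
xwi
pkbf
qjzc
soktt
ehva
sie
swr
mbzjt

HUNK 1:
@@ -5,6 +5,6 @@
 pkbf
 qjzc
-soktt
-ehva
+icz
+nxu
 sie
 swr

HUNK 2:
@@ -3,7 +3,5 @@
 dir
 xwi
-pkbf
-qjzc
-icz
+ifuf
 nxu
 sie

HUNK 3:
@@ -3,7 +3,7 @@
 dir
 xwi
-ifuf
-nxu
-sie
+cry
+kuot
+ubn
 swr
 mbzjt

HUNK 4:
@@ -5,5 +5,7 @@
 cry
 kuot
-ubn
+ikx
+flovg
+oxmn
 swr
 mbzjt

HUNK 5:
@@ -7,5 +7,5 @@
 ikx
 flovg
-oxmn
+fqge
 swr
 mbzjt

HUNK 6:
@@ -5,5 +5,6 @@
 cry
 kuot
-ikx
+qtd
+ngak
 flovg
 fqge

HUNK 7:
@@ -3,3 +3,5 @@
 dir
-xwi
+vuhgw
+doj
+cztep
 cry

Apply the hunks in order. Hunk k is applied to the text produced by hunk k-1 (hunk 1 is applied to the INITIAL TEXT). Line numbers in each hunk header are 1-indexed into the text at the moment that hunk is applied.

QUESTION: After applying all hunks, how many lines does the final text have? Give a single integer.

Hunk 1: at line 5 remove [soktt,ehva] add [icz,nxu] -> 11 lines: gec csld dir xwi pkbf qjzc icz nxu sie swr mbzjt
Hunk 2: at line 3 remove [pkbf,qjzc,icz] add [ifuf] -> 9 lines: gec csld dir xwi ifuf nxu sie swr mbzjt
Hunk 3: at line 3 remove [ifuf,nxu,sie] add [cry,kuot,ubn] -> 9 lines: gec csld dir xwi cry kuot ubn swr mbzjt
Hunk 4: at line 5 remove [ubn] add [ikx,flovg,oxmn] -> 11 lines: gec csld dir xwi cry kuot ikx flovg oxmn swr mbzjt
Hunk 5: at line 7 remove [oxmn] add [fqge] -> 11 lines: gec csld dir xwi cry kuot ikx flovg fqge swr mbzjt
Hunk 6: at line 5 remove [ikx] add [qtd,ngak] -> 12 lines: gec csld dir xwi cry kuot qtd ngak flovg fqge swr mbzjt
Hunk 7: at line 3 remove [xwi] add [vuhgw,doj,cztep] -> 14 lines: gec csld dir vuhgw doj cztep cry kuot qtd ngak flovg fqge swr mbzjt
Final line count: 14

Answer: 14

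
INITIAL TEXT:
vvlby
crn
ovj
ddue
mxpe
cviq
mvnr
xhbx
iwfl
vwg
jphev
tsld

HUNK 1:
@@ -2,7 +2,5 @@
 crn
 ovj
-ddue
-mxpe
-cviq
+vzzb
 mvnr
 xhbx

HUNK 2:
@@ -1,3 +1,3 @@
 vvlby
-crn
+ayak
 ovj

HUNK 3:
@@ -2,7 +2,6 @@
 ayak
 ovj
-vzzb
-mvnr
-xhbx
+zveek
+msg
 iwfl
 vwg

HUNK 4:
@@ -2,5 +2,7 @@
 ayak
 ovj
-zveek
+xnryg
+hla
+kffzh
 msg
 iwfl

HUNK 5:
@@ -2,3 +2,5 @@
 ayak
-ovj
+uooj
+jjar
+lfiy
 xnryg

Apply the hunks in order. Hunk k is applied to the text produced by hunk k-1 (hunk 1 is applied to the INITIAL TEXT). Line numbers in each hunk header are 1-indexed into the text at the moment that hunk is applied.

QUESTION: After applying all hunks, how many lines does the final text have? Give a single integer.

Answer: 13

Derivation:
Hunk 1: at line 2 remove [ddue,mxpe,cviq] add [vzzb] -> 10 lines: vvlby crn ovj vzzb mvnr xhbx iwfl vwg jphev tsld
Hunk 2: at line 1 remove [crn] add [ayak] -> 10 lines: vvlby ayak ovj vzzb mvnr xhbx iwfl vwg jphev tsld
Hunk 3: at line 2 remove [vzzb,mvnr,xhbx] add [zveek,msg] -> 9 lines: vvlby ayak ovj zveek msg iwfl vwg jphev tsld
Hunk 4: at line 2 remove [zveek] add [xnryg,hla,kffzh] -> 11 lines: vvlby ayak ovj xnryg hla kffzh msg iwfl vwg jphev tsld
Hunk 5: at line 2 remove [ovj] add [uooj,jjar,lfiy] -> 13 lines: vvlby ayak uooj jjar lfiy xnryg hla kffzh msg iwfl vwg jphev tsld
Final line count: 13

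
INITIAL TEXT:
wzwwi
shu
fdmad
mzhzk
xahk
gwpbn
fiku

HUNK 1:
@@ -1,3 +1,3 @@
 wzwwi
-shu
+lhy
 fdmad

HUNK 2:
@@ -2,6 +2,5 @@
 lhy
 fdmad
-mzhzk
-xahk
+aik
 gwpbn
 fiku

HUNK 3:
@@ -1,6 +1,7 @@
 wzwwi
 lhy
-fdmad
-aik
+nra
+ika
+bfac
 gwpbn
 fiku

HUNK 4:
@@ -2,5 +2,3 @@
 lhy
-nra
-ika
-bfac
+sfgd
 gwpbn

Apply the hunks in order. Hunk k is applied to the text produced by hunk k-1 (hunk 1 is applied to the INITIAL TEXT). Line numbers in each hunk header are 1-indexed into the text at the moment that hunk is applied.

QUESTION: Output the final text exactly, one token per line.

Answer: wzwwi
lhy
sfgd
gwpbn
fiku

Derivation:
Hunk 1: at line 1 remove [shu] add [lhy] -> 7 lines: wzwwi lhy fdmad mzhzk xahk gwpbn fiku
Hunk 2: at line 2 remove [mzhzk,xahk] add [aik] -> 6 lines: wzwwi lhy fdmad aik gwpbn fiku
Hunk 3: at line 1 remove [fdmad,aik] add [nra,ika,bfac] -> 7 lines: wzwwi lhy nra ika bfac gwpbn fiku
Hunk 4: at line 2 remove [nra,ika,bfac] add [sfgd] -> 5 lines: wzwwi lhy sfgd gwpbn fiku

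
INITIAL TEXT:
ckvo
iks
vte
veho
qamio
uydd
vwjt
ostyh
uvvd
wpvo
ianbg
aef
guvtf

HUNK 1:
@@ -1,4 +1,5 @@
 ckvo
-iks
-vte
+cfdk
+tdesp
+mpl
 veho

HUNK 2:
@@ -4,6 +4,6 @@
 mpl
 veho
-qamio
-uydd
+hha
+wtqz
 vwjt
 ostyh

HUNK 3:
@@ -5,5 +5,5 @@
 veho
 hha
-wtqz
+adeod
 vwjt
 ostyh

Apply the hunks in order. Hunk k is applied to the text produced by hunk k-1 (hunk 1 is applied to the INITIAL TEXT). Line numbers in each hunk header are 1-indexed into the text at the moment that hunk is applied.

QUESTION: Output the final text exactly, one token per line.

Hunk 1: at line 1 remove [iks,vte] add [cfdk,tdesp,mpl] -> 14 lines: ckvo cfdk tdesp mpl veho qamio uydd vwjt ostyh uvvd wpvo ianbg aef guvtf
Hunk 2: at line 4 remove [qamio,uydd] add [hha,wtqz] -> 14 lines: ckvo cfdk tdesp mpl veho hha wtqz vwjt ostyh uvvd wpvo ianbg aef guvtf
Hunk 3: at line 5 remove [wtqz] add [adeod] -> 14 lines: ckvo cfdk tdesp mpl veho hha adeod vwjt ostyh uvvd wpvo ianbg aef guvtf

Answer: ckvo
cfdk
tdesp
mpl
veho
hha
adeod
vwjt
ostyh
uvvd
wpvo
ianbg
aef
guvtf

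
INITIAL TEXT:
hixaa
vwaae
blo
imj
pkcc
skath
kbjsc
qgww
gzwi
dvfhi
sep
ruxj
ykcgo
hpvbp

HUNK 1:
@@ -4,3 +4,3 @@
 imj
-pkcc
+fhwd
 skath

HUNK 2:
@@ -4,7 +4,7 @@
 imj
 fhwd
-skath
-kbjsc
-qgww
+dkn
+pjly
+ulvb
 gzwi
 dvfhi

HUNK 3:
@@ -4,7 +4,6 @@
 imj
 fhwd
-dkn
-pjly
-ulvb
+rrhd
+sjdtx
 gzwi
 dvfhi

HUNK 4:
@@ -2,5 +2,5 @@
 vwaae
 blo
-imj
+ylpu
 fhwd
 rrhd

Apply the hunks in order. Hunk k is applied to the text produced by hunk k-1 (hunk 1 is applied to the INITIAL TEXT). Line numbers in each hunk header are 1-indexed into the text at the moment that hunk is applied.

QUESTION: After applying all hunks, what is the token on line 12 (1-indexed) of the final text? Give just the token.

Answer: ykcgo

Derivation:
Hunk 1: at line 4 remove [pkcc] add [fhwd] -> 14 lines: hixaa vwaae blo imj fhwd skath kbjsc qgww gzwi dvfhi sep ruxj ykcgo hpvbp
Hunk 2: at line 4 remove [skath,kbjsc,qgww] add [dkn,pjly,ulvb] -> 14 lines: hixaa vwaae blo imj fhwd dkn pjly ulvb gzwi dvfhi sep ruxj ykcgo hpvbp
Hunk 3: at line 4 remove [dkn,pjly,ulvb] add [rrhd,sjdtx] -> 13 lines: hixaa vwaae blo imj fhwd rrhd sjdtx gzwi dvfhi sep ruxj ykcgo hpvbp
Hunk 4: at line 2 remove [imj] add [ylpu] -> 13 lines: hixaa vwaae blo ylpu fhwd rrhd sjdtx gzwi dvfhi sep ruxj ykcgo hpvbp
Final line 12: ykcgo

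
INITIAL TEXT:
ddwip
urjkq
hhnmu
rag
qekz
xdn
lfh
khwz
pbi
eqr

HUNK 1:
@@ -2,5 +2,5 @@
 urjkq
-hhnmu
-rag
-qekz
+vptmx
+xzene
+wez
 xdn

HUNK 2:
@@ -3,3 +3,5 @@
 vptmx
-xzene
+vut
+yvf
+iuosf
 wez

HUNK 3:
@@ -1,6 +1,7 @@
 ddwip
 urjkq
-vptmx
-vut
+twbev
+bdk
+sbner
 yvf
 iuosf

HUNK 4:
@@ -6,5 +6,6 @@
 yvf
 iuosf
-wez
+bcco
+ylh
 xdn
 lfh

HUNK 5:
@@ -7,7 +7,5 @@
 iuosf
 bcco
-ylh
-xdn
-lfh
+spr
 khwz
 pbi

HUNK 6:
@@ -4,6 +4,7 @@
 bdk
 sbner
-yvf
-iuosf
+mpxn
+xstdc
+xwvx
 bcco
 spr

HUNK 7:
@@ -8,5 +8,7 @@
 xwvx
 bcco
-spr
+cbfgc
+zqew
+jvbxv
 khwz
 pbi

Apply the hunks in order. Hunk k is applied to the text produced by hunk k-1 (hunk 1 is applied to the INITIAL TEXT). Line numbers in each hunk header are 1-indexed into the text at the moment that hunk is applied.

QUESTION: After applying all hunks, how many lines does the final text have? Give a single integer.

Hunk 1: at line 2 remove [hhnmu,rag,qekz] add [vptmx,xzene,wez] -> 10 lines: ddwip urjkq vptmx xzene wez xdn lfh khwz pbi eqr
Hunk 2: at line 3 remove [xzene] add [vut,yvf,iuosf] -> 12 lines: ddwip urjkq vptmx vut yvf iuosf wez xdn lfh khwz pbi eqr
Hunk 3: at line 1 remove [vptmx,vut] add [twbev,bdk,sbner] -> 13 lines: ddwip urjkq twbev bdk sbner yvf iuosf wez xdn lfh khwz pbi eqr
Hunk 4: at line 6 remove [wez] add [bcco,ylh] -> 14 lines: ddwip urjkq twbev bdk sbner yvf iuosf bcco ylh xdn lfh khwz pbi eqr
Hunk 5: at line 7 remove [ylh,xdn,lfh] add [spr] -> 12 lines: ddwip urjkq twbev bdk sbner yvf iuosf bcco spr khwz pbi eqr
Hunk 6: at line 4 remove [yvf,iuosf] add [mpxn,xstdc,xwvx] -> 13 lines: ddwip urjkq twbev bdk sbner mpxn xstdc xwvx bcco spr khwz pbi eqr
Hunk 7: at line 8 remove [spr] add [cbfgc,zqew,jvbxv] -> 15 lines: ddwip urjkq twbev bdk sbner mpxn xstdc xwvx bcco cbfgc zqew jvbxv khwz pbi eqr
Final line count: 15

Answer: 15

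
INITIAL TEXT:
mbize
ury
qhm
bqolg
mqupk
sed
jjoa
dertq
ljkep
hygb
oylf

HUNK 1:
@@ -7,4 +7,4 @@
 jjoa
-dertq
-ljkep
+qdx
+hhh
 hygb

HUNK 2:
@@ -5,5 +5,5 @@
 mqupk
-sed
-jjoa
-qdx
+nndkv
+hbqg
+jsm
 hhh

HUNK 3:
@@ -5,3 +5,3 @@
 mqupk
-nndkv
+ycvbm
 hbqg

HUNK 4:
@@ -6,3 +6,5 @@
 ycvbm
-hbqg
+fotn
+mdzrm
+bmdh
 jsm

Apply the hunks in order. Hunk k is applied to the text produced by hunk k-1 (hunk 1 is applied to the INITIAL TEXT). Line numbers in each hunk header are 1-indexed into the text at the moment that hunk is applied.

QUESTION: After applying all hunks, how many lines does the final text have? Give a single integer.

Answer: 13

Derivation:
Hunk 1: at line 7 remove [dertq,ljkep] add [qdx,hhh] -> 11 lines: mbize ury qhm bqolg mqupk sed jjoa qdx hhh hygb oylf
Hunk 2: at line 5 remove [sed,jjoa,qdx] add [nndkv,hbqg,jsm] -> 11 lines: mbize ury qhm bqolg mqupk nndkv hbqg jsm hhh hygb oylf
Hunk 3: at line 5 remove [nndkv] add [ycvbm] -> 11 lines: mbize ury qhm bqolg mqupk ycvbm hbqg jsm hhh hygb oylf
Hunk 4: at line 6 remove [hbqg] add [fotn,mdzrm,bmdh] -> 13 lines: mbize ury qhm bqolg mqupk ycvbm fotn mdzrm bmdh jsm hhh hygb oylf
Final line count: 13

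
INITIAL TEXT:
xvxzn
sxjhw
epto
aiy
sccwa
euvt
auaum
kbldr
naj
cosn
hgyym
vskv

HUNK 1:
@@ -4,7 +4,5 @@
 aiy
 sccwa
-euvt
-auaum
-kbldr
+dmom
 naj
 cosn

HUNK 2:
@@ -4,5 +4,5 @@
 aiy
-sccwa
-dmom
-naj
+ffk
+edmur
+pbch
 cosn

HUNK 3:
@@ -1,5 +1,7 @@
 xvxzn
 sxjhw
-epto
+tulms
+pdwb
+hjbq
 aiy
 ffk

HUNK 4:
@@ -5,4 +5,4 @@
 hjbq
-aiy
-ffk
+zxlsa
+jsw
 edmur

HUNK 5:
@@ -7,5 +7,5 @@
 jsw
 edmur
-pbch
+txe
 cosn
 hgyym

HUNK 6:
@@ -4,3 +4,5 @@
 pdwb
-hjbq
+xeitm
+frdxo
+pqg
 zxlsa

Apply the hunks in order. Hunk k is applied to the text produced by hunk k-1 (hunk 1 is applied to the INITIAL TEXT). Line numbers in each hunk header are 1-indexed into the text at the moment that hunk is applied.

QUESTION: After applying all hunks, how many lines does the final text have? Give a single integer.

Hunk 1: at line 4 remove [euvt,auaum,kbldr] add [dmom] -> 10 lines: xvxzn sxjhw epto aiy sccwa dmom naj cosn hgyym vskv
Hunk 2: at line 4 remove [sccwa,dmom,naj] add [ffk,edmur,pbch] -> 10 lines: xvxzn sxjhw epto aiy ffk edmur pbch cosn hgyym vskv
Hunk 3: at line 1 remove [epto] add [tulms,pdwb,hjbq] -> 12 lines: xvxzn sxjhw tulms pdwb hjbq aiy ffk edmur pbch cosn hgyym vskv
Hunk 4: at line 5 remove [aiy,ffk] add [zxlsa,jsw] -> 12 lines: xvxzn sxjhw tulms pdwb hjbq zxlsa jsw edmur pbch cosn hgyym vskv
Hunk 5: at line 7 remove [pbch] add [txe] -> 12 lines: xvxzn sxjhw tulms pdwb hjbq zxlsa jsw edmur txe cosn hgyym vskv
Hunk 6: at line 4 remove [hjbq] add [xeitm,frdxo,pqg] -> 14 lines: xvxzn sxjhw tulms pdwb xeitm frdxo pqg zxlsa jsw edmur txe cosn hgyym vskv
Final line count: 14

Answer: 14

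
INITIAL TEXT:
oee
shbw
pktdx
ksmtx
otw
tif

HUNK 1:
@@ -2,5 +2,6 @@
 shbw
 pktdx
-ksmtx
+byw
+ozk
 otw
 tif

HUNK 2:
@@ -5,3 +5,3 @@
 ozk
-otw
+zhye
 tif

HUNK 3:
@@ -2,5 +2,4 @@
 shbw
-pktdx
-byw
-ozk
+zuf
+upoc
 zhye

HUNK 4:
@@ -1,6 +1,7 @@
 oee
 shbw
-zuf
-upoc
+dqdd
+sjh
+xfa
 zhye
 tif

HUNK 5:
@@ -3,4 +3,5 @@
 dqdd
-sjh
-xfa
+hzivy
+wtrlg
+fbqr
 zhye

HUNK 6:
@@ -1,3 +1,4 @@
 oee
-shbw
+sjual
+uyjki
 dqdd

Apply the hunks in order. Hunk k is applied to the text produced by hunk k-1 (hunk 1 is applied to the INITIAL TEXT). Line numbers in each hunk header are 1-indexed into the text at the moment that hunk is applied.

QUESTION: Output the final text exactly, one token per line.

Answer: oee
sjual
uyjki
dqdd
hzivy
wtrlg
fbqr
zhye
tif

Derivation:
Hunk 1: at line 2 remove [ksmtx] add [byw,ozk] -> 7 lines: oee shbw pktdx byw ozk otw tif
Hunk 2: at line 5 remove [otw] add [zhye] -> 7 lines: oee shbw pktdx byw ozk zhye tif
Hunk 3: at line 2 remove [pktdx,byw,ozk] add [zuf,upoc] -> 6 lines: oee shbw zuf upoc zhye tif
Hunk 4: at line 1 remove [zuf,upoc] add [dqdd,sjh,xfa] -> 7 lines: oee shbw dqdd sjh xfa zhye tif
Hunk 5: at line 3 remove [sjh,xfa] add [hzivy,wtrlg,fbqr] -> 8 lines: oee shbw dqdd hzivy wtrlg fbqr zhye tif
Hunk 6: at line 1 remove [shbw] add [sjual,uyjki] -> 9 lines: oee sjual uyjki dqdd hzivy wtrlg fbqr zhye tif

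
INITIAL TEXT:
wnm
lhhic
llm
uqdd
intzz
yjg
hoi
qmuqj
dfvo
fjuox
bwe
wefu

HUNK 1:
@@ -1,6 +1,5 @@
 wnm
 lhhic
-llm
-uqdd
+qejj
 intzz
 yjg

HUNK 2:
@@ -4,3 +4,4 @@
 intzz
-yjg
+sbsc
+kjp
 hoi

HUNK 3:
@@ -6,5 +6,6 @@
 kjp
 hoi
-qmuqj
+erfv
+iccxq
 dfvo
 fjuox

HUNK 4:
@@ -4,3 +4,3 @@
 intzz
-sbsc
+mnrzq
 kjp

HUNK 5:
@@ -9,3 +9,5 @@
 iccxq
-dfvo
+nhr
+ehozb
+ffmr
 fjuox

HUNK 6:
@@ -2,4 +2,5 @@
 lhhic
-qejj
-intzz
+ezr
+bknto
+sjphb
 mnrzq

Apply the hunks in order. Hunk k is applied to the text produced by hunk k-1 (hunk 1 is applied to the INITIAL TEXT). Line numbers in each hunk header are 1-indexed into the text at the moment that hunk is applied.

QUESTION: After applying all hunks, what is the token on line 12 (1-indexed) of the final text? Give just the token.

Hunk 1: at line 1 remove [llm,uqdd] add [qejj] -> 11 lines: wnm lhhic qejj intzz yjg hoi qmuqj dfvo fjuox bwe wefu
Hunk 2: at line 4 remove [yjg] add [sbsc,kjp] -> 12 lines: wnm lhhic qejj intzz sbsc kjp hoi qmuqj dfvo fjuox bwe wefu
Hunk 3: at line 6 remove [qmuqj] add [erfv,iccxq] -> 13 lines: wnm lhhic qejj intzz sbsc kjp hoi erfv iccxq dfvo fjuox bwe wefu
Hunk 4: at line 4 remove [sbsc] add [mnrzq] -> 13 lines: wnm lhhic qejj intzz mnrzq kjp hoi erfv iccxq dfvo fjuox bwe wefu
Hunk 5: at line 9 remove [dfvo] add [nhr,ehozb,ffmr] -> 15 lines: wnm lhhic qejj intzz mnrzq kjp hoi erfv iccxq nhr ehozb ffmr fjuox bwe wefu
Hunk 6: at line 2 remove [qejj,intzz] add [ezr,bknto,sjphb] -> 16 lines: wnm lhhic ezr bknto sjphb mnrzq kjp hoi erfv iccxq nhr ehozb ffmr fjuox bwe wefu
Final line 12: ehozb

Answer: ehozb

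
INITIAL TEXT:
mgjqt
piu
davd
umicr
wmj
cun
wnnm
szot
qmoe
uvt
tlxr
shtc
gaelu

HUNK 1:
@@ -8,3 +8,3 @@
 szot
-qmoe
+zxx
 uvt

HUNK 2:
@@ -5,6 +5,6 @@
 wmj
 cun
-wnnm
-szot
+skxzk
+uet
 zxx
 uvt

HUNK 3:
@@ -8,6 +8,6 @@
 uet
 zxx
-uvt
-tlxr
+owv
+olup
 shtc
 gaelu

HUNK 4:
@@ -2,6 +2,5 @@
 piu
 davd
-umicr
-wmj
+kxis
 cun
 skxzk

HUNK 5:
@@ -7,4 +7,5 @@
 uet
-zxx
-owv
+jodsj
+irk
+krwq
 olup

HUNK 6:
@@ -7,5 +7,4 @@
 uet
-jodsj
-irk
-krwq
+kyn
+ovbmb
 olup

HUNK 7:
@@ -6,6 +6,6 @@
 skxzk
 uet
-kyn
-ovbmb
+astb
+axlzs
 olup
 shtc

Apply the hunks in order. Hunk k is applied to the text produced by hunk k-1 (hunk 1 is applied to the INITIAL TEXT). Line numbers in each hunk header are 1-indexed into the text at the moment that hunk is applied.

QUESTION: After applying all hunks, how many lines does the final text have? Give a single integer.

Answer: 12

Derivation:
Hunk 1: at line 8 remove [qmoe] add [zxx] -> 13 lines: mgjqt piu davd umicr wmj cun wnnm szot zxx uvt tlxr shtc gaelu
Hunk 2: at line 5 remove [wnnm,szot] add [skxzk,uet] -> 13 lines: mgjqt piu davd umicr wmj cun skxzk uet zxx uvt tlxr shtc gaelu
Hunk 3: at line 8 remove [uvt,tlxr] add [owv,olup] -> 13 lines: mgjqt piu davd umicr wmj cun skxzk uet zxx owv olup shtc gaelu
Hunk 4: at line 2 remove [umicr,wmj] add [kxis] -> 12 lines: mgjqt piu davd kxis cun skxzk uet zxx owv olup shtc gaelu
Hunk 5: at line 7 remove [zxx,owv] add [jodsj,irk,krwq] -> 13 lines: mgjqt piu davd kxis cun skxzk uet jodsj irk krwq olup shtc gaelu
Hunk 6: at line 7 remove [jodsj,irk,krwq] add [kyn,ovbmb] -> 12 lines: mgjqt piu davd kxis cun skxzk uet kyn ovbmb olup shtc gaelu
Hunk 7: at line 6 remove [kyn,ovbmb] add [astb,axlzs] -> 12 lines: mgjqt piu davd kxis cun skxzk uet astb axlzs olup shtc gaelu
Final line count: 12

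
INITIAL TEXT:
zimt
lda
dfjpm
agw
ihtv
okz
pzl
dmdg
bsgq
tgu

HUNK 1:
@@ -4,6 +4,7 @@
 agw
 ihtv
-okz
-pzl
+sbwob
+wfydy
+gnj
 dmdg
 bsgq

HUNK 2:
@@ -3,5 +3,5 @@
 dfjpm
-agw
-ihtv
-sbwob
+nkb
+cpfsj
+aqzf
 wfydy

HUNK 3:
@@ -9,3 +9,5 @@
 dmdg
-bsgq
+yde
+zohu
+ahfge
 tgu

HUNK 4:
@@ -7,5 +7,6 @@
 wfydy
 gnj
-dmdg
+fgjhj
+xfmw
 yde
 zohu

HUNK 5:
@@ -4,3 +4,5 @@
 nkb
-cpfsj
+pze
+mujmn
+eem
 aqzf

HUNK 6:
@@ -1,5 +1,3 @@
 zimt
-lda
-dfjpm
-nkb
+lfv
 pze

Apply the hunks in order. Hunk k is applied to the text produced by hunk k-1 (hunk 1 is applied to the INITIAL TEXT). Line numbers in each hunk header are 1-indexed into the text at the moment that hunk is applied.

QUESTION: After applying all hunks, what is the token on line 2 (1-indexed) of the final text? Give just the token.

Answer: lfv

Derivation:
Hunk 1: at line 4 remove [okz,pzl] add [sbwob,wfydy,gnj] -> 11 lines: zimt lda dfjpm agw ihtv sbwob wfydy gnj dmdg bsgq tgu
Hunk 2: at line 3 remove [agw,ihtv,sbwob] add [nkb,cpfsj,aqzf] -> 11 lines: zimt lda dfjpm nkb cpfsj aqzf wfydy gnj dmdg bsgq tgu
Hunk 3: at line 9 remove [bsgq] add [yde,zohu,ahfge] -> 13 lines: zimt lda dfjpm nkb cpfsj aqzf wfydy gnj dmdg yde zohu ahfge tgu
Hunk 4: at line 7 remove [dmdg] add [fgjhj,xfmw] -> 14 lines: zimt lda dfjpm nkb cpfsj aqzf wfydy gnj fgjhj xfmw yde zohu ahfge tgu
Hunk 5: at line 4 remove [cpfsj] add [pze,mujmn,eem] -> 16 lines: zimt lda dfjpm nkb pze mujmn eem aqzf wfydy gnj fgjhj xfmw yde zohu ahfge tgu
Hunk 6: at line 1 remove [lda,dfjpm,nkb] add [lfv] -> 14 lines: zimt lfv pze mujmn eem aqzf wfydy gnj fgjhj xfmw yde zohu ahfge tgu
Final line 2: lfv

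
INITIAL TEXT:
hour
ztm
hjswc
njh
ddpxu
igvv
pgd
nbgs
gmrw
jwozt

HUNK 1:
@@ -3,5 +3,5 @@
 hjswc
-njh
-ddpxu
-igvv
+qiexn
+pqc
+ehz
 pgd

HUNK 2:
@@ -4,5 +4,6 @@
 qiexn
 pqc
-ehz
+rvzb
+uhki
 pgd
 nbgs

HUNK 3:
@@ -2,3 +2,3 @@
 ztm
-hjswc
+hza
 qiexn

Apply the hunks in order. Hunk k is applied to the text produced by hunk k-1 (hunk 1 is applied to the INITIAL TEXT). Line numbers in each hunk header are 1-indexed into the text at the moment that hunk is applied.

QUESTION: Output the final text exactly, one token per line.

Answer: hour
ztm
hza
qiexn
pqc
rvzb
uhki
pgd
nbgs
gmrw
jwozt

Derivation:
Hunk 1: at line 3 remove [njh,ddpxu,igvv] add [qiexn,pqc,ehz] -> 10 lines: hour ztm hjswc qiexn pqc ehz pgd nbgs gmrw jwozt
Hunk 2: at line 4 remove [ehz] add [rvzb,uhki] -> 11 lines: hour ztm hjswc qiexn pqc rvzb uhki pgd nbgs gmrw jwozt
Hunk 3: at line 2 remove [hjswc] add [hza] -> 11 lines: hour ztm hza qiexn pqc rvzb uhki pgd nbgs gmrw jwozt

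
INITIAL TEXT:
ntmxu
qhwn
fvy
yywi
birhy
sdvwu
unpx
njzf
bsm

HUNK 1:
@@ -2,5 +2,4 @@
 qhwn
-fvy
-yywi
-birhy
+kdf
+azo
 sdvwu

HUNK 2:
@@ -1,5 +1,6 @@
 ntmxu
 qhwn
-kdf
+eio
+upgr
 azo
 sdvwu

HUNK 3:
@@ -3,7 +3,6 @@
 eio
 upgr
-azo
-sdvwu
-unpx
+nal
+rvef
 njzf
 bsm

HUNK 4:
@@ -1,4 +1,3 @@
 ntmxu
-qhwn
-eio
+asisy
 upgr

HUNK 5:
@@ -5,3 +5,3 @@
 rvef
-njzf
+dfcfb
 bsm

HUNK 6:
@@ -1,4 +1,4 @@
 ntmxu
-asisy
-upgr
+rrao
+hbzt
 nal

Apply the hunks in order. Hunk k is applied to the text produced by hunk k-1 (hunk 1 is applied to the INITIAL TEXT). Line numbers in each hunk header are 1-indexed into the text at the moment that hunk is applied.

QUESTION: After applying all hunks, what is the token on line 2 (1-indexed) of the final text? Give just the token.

Hunk 1: at line 2 remove [fvy,yywi,birhy] add [kdf,azo] -> 8 lines: ntmxu qhwn kdf azo sdvwu unpx njzf bsm
Hunk 2: at line 1 remove [kdf] add [eio,upgr] -> 9 lines: ntmxu qhwn eio upgr azo sdvwu unpx njzf bsm
Hunk 3: at line 3 remove [azo,sdvwu,unpx] add [nal,rvef] -> 8 lines: ntmxu qhwn eio upgr nal rvef njzf bsm
Hunk 4: at line 1 remove [qhwn,eio] add [asisy] -> 7 lines: ntmxu asisy upgr nal rvef njzf bsm
Hunk 5: at line 5 remove [njzf] add [dfcfb] -> 7 lines: ntmxu asisy upgr nal rvef dfcfb bsm
Hunk 6: at line 1 remove [asisy,upgr] add [rrao,hbzt] -> 7 lines: ntmxu rrao hbzt nal rvef dfcfb bsm
Final line 2: rrao

Answer: rrao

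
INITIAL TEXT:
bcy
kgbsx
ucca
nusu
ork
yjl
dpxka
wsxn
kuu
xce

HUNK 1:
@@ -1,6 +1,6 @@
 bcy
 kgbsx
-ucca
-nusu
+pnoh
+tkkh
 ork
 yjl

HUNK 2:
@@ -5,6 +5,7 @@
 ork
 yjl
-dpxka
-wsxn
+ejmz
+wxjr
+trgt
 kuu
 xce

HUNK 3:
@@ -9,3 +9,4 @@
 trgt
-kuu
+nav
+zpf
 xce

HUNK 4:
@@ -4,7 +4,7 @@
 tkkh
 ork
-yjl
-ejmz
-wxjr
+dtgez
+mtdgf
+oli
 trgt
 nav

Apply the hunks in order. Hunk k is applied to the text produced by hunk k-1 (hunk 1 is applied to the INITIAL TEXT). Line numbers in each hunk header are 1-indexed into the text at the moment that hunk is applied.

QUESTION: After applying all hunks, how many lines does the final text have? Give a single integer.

Hunk 1: at line 1 remove [ucca,nusu] add [pnoh,tkkh] -> 10 lines: bcy kgbsx pnoh tkkh ork yjl dpxka wsxn kuu xce
Hunk 2: at line 5 remove [dpxka,wsxn] add [ejmz,wxjr,trgt] -> 11 lines: bcy kgbsx pnoh tkkh ork yjl ejmz wxjr trgt kuu xce
Hunk 3: at line 9 remove [kuu] add [nav,zpf] -> 12 lines: bcy kgbsx pnoh tkkh ork yjl ejmz wxjr trgt nav zpf xce
Hunk 4: at line 4 remove [yjl,ejmz,wxjr] add [dtgez,mtdgf,oli] -> 12 lines: bcy kgbsx pnoh tkkh ork dtgez mtdgf oli trgt nav zpf xce
Final line count: 12

Answer: 12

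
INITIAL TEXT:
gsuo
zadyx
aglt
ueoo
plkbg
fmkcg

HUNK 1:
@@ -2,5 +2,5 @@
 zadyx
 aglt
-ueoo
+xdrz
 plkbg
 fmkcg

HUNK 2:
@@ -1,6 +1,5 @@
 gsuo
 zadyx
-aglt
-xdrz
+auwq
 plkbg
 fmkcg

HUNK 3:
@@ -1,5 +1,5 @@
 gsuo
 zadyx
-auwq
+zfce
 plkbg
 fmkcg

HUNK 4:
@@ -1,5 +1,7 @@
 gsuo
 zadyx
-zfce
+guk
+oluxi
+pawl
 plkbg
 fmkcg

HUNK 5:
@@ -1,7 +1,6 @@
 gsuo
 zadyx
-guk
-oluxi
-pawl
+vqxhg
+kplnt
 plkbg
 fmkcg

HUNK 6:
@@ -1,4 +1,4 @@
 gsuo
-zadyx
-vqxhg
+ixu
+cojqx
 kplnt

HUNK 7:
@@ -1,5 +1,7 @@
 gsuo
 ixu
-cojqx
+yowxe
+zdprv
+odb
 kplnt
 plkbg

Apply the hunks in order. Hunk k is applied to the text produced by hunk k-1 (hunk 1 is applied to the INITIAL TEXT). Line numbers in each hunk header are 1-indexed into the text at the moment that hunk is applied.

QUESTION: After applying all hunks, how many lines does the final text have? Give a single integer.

Answer: 8

Derivation:
Hunk 1: at line 2 remove [ueoo] add [xdrz] -> 6 lines: gsuo zadyx aglt xdrz plkbg fmkcg
Hunk 2: at line 1 remove [aglt,xdrz] add [auwq] -> 5 lines: gsuo zadyx auwq plkbg fmkcg
Hunk 3: at line 1 remove [auwq] add [zfce] -> 5 lines: gsuo zadyx zfce plkbg fmkcg
Hunk 4: at line 1 remove [zfce] add [guk,oluxi,pawl] -> 7 lines: gsuo zadyx guk oluxi pawl plkbg fmkcg
Hunk 5: at line 1 remove [guk,oluxi,pawl] add [vqxhg,kplnt] -> 6 lines: gsuo zadyx vqxhg kplnt plkbg fmkcg
Hunk 6: at line 1 remove [zadyx,vqxhg] add [ixu,cojqx] -> 6 lines: gsuo ixu cojqx kplnt plkbg fmkcg
Hunk 7: at line 1 remove [cojqx] add [yowxe,zdprv,odb] -> 8 lines: gsuo ixu yowxe zdprv odb kplnt plkbg fmkcg
Final line count: 8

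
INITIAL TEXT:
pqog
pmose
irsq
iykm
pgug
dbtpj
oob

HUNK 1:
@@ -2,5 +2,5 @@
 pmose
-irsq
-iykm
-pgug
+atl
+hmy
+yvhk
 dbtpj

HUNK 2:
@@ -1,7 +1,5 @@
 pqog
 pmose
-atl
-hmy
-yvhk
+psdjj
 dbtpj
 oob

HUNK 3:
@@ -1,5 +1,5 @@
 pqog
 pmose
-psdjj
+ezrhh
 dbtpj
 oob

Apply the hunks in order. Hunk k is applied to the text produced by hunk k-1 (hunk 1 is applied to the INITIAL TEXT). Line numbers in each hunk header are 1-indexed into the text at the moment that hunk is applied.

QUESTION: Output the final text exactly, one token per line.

Hunk 1: at line 2 remove [irsq,iykm,pgug] add [atl,hmy,yvhk] -> 7 lines: pqog pmose atl hmy yvhk dbtpj oob
Hunk 2: at line 1 remove [atl,hmy,yvhk] add [psdjj] -> 5 lines: pqog pmose psdjj dbtpj oob
Hunk 3: at line 1 remove [psdjj] add [ezrhh] -> 5 lines: pqog pmose ezrhh dbtpj oob

Answer: pqog
pmose
ezrhh
dbtpj
oob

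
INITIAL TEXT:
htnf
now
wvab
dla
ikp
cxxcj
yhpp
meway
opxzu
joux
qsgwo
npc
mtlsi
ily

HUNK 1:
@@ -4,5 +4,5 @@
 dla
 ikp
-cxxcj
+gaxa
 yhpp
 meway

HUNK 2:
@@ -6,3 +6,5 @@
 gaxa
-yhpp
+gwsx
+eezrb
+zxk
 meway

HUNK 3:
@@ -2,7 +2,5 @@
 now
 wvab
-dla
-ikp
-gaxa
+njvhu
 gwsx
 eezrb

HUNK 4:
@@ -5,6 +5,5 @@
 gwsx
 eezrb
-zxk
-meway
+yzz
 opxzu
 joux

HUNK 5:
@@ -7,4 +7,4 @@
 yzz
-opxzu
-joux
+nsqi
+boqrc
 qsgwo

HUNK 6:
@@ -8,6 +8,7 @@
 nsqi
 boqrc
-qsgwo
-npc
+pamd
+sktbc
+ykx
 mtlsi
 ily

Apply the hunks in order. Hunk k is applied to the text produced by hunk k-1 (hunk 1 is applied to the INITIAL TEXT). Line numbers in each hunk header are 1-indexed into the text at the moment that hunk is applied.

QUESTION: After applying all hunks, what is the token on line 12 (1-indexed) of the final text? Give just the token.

Hunk 1: at line 4 remove [cxxcj] add [gaxa] -> 14 lines: htnf now wvab dla ikp gaxa yhpp meway opxzu joux qsgwo npc mtlsi ily
Hunk 2: at line 6 remove [yhpp] add [gwsx,eezrb,zxk] -> 16 lines: htnf now wvab dla ikp gaxa gwsx eezrb zxk meway opxzu joux qsgwo npc mtlsi ily
Hunk 3: at line 2 remove [dla,ikp,gaxa] add [njvhu] -> 14 lines: htnf now wvab njvhu gwsx eezrb zxk meway opxzu joux qsgwo npc mtlsi ily
Hunk 4: at line 5 remove [zxk,meway] add [yzz] -> 13 lines: htnf now wvab njvhu gwsx eezrb yzz opxzu joux qsgwo npc mtlsi ily
Hunk 5: at line 7 remove [opxzu,joux] add [nsqi,boqrc] -> 13 lines: htnf now wvab njvhu gwsx eezrb yzz nsqi boqrc qsgwo npc mtlsi ily
Hunk 6: at line 8 remove [qsgwo,npc] add [pamd,sktbc,ykx] -> 14 lines: htnf now wvab njvhu gwsx eezrb yzz nsqi boqrc pamd sktbc ykx mtlsi ily
Final line 12: ykx

Answer: ykx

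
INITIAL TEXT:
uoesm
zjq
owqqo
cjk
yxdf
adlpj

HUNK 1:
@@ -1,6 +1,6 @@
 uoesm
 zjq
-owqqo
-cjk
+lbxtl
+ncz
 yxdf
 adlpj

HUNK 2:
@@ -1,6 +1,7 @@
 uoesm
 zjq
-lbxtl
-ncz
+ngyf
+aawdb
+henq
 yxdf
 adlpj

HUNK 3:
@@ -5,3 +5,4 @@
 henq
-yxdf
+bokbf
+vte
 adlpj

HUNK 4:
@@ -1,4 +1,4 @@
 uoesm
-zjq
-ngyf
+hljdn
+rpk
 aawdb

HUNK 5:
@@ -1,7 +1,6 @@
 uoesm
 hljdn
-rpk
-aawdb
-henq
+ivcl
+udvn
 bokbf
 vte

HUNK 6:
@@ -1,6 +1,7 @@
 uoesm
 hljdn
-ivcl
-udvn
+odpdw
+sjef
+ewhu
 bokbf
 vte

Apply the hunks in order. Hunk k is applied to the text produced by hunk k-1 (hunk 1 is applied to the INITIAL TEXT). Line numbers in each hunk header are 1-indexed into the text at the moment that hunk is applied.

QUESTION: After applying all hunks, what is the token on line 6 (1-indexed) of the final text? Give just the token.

Hunk 1: at line 1 remove [owqqo,cjk] add [lbxtl,ncz] -> 6 lines: uoesm zjq lbxtl ncz yxdf adlpj
Hunk 2: at line 1 remove [lbxtl,ncz] add [ngyf,aawdb,henq] -> 7 lines: uoesm zjq ngyf aawdb henq yxdf adlpj
Hunk 3: at line 5 remove [yxdf] add [bokbf,vte] -> 8 lines: uoesm zjq ngyf aawdb henq bokbf vte adlpj
Hunk 4: at line 1 remove [zjq,ngyf] add [hljdn,rpk] -> 8 lines: uoesm hljdn rpk aawdb henq bokbf vte adlpj
Hunk 5: at line 1 remove [rpk,aawdb,henq] add [ivcl,udvn] -> 7 lines: uoesm hljdn ivcl udvn bokbf vte adlpj
Hunk 6: at line 1 remove [ivcl,udvn] add [odpdw,sjef,ewhu] -> 8 lines: uoesm hljdn odpdw sjef ewhu bokbf vte adlpj
Final line 6: bokbf

Answer: bokbf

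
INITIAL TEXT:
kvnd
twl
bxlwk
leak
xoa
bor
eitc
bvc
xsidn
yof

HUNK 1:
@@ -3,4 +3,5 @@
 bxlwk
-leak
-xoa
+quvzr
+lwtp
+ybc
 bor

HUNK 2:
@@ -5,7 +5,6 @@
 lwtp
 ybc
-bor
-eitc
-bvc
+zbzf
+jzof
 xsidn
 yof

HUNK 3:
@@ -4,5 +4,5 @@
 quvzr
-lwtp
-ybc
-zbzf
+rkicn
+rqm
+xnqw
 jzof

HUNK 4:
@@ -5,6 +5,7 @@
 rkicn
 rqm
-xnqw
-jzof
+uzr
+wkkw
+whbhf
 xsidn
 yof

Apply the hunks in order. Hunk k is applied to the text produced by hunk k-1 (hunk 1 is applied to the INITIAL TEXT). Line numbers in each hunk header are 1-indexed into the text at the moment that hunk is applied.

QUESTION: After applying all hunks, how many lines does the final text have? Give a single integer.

Hunk 1: at line 3 remove [leak,xoa] add [quvzr,lwtp,ybc] -> 11 lines: kvnd twl bxlwk quvzr lwtp ybc bor eitc bvc xsidn yof
Hunk 2: at line 5 remove [bor,eitc,bvc] add [zbzf,jzof] -> 10 lines: kvnd twl bxlwk quvzr lwtp ybc zbzf jzof xsidn yof
Hunk 3: at line 4 remove [lwtp,ybc,zbzf] add [rkicn,rqm,xnqw] -> 10 lines: kvnd twl bxlwk quvzr rkicn rqm xnqw jzof xsidn yof
Hunk 4: at line 5 remove [xnqw,jzof] add [uzr,wkkw,whbhf] -> 11 lines: kvnd twl bxlwk quvzr rkicn rqm uzr wkkw whbhf xsidn yof
Final line count: 11

Answer: 11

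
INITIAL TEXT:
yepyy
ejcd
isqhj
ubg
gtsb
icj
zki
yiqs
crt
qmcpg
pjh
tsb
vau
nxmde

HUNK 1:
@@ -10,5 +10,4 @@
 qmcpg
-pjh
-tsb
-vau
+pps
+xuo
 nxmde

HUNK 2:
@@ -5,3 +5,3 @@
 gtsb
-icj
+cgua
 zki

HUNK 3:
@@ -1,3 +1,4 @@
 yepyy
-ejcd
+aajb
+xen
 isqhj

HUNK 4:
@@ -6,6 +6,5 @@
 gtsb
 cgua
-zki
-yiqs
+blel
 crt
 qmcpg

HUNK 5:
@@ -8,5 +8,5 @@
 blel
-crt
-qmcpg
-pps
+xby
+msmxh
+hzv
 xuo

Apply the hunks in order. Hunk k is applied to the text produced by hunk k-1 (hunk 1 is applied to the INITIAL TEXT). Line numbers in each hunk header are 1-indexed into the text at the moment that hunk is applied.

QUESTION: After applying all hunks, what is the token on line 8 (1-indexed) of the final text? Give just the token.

Answer: blel

Derivation:
Hunk 1: at line 10 remove [pjh,tsb,vau] add [pps,xuo] -> 13 lines: yepyy ejcd isqhj ubg gtsb icj zki yiqs crt qmcpg pps xuo nxmde
Hunk 2: at line 5 remove [icj] add [cgua] -> 13 lines: yepyy ejcd isqhj ubg gtsb cgua zki yiqs crt qmcpg pps xuo nxmde
Hunk 3: at line 1 remove [ejcd] add [aajb,xen] -> 14 lines: yepyy aajb xen isqhj ubg gtsb cgua zki yiqs crt qmcpg pps xuo nxmde
Hunk 4: at line 6 remove [zki,yiqs] add [blel] -> 13 lines: yepyy aajb xen isqhj ubg gtsb cgua blel crt qmcpg pps xuo nxmde
Hunk 5: at line 8 remove [crt,qmcpg,pps] add [xby,msmxh,hzv] -> 13 lines: yepyy aajb xen isqhj ubg gtsb cgua blel xby msmxh hzv xuo nxmde
Final line 8: blel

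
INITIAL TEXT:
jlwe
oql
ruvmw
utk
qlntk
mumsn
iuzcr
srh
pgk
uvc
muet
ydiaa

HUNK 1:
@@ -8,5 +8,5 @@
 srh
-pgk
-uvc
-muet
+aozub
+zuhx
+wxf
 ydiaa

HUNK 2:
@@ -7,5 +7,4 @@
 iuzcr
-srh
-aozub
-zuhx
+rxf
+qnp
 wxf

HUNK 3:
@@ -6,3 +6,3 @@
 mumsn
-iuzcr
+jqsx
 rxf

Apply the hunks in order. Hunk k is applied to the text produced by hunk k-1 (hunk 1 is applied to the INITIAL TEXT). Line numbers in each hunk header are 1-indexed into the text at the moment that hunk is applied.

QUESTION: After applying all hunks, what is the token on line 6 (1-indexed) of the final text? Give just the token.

Hunk 1: at line 8 remove [pgk,uvc,muet] add [aozub,zuhx,wxf] -> 12 lines: jlwe oql ruvmw utk qlntk mumsn iuzcr srh aozub zuhx wxf ydiaa
Hunk 2: at line 7 remove [srh,aozub,zuhx] add [rxf,qnp] -> 11 lines: jlwe oql ruvmw utk qlntk mumsn iuzcr rxf qnp wxf ydiaa
Hunk 3: at line 6 remove [iuzcr] add [jqsx] -> 11 lines: jlwe oql ruvmw utk qlntk mumsn jqsx rxf qnp wxf ydiaa
Final line 6: mumsn

Answer: mumsn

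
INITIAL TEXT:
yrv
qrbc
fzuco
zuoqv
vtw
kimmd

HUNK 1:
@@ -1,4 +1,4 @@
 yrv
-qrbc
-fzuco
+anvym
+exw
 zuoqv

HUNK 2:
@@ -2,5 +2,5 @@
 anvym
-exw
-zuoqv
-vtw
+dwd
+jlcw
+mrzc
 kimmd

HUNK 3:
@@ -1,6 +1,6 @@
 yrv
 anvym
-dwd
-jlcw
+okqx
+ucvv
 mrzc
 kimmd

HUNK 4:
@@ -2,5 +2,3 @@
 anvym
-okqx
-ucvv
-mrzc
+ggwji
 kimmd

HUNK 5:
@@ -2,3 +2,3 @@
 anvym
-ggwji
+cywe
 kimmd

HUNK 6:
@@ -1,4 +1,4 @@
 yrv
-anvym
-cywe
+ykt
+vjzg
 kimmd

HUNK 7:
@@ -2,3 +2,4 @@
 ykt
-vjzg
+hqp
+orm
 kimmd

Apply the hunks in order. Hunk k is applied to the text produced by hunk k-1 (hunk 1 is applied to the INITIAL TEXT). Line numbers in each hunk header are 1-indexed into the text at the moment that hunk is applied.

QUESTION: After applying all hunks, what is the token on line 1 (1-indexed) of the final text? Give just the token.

Answer: yrv

Derivation:
Hunk 1: at line 1 remove [qrbc,fzuco] add [anvym,exw] -> 6 lines: yrv anvym exw zuoqv vtw kimmd
Hunk 2: at line 2 remove [exw,zuoqv,vtw] add [dwd,jlcw,mrzc] -> 6 lines: yrv anvym dwd jlcw mrzc kimmd
Hunk 3: at line 1 remove [dwd,jlcw] add [okqx,ucvv] -> 6 lines: yrv anvym okqx ucvv mrzc kimmd
Hunk 4: at line 2 remove [okqx,ucvv,mrzc] add [ggwji] -> 4 lines: yrv anvym ggwji kimmd
Hunk 5: at line 2 remove [ggwji] add [cywe] -> 4 lines: yrv anvym cywe kimmd
Hunk 6: at line 1 remove [anvym,cywe] add [ykt,vjzg] -> 4 lines: yrv ykt vjzg kimmd
Hunk 7: at line 2 remove [vjzg] add [hqp,orm] -> 5 lines: yrv ykt hqp orm kimmd
Final line 1: yrv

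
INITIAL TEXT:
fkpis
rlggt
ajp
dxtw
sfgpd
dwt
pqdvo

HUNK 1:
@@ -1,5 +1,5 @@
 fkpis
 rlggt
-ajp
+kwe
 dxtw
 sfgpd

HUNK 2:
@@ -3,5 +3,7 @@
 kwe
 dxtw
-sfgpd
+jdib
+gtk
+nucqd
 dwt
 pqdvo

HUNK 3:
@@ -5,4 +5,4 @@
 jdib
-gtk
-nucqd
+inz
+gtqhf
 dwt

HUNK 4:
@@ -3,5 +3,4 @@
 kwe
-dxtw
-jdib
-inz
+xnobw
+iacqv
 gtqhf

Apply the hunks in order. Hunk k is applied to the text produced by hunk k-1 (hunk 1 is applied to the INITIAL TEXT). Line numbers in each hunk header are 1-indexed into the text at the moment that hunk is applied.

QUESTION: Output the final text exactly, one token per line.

Hunk 1: at line 1 remove [ajp] add [kwe] -> 7 lines: fkpis rlggt kwe dxtw sfgpd dwt pqdvo
Hunk 2: at line 3 remove [sfgpd] add [jdib,gtk,nucqd] -> 9 lines: fkpis rlggt kwe dxtw jdib gtk nucqd dwt pqdvo
Hunk 3: at line 5 remove [gtk,nucqd] add [inz,gtqhf] -> 9 lines: fkpis rlggt kwe dxtw jdib inz gtqhf dwt pqdvo
Hunk 4: at line 3 remove [dxtw,jdib,inz] add [xnobw,iacqv] -> 8 lines: fkpis rlggt kwe xnobw iacqv gtqhf dwt pqdvo

Answer: fkpis
rlggt
kwe
xnobw
iacqv
gtqhf
dwt
pqdvo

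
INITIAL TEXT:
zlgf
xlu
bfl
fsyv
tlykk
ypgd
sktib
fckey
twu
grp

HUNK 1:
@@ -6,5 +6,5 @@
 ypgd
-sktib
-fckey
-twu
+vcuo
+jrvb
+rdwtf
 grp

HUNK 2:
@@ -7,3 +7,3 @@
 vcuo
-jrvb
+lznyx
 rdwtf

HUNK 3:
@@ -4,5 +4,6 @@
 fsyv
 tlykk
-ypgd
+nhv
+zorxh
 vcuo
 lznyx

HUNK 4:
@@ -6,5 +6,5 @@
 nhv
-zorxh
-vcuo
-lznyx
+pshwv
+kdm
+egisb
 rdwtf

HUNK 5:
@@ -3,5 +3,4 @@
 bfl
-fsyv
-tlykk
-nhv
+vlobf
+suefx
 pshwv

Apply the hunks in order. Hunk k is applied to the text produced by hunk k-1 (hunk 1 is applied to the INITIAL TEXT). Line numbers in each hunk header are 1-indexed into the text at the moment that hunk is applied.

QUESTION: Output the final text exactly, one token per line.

Answer: zlgf
xlu
bfl
vlobf
suefx
pshwv
kdm
egisb
rdwtf
grp

Derivation:
Hunk 1: at line 6 remove [sktib,fckey,twu] add [vcuo,jrvb,rdwtf] -> 10 lines: zlgf xlu bfl fsyv tlykk ypgd vcuo jrvb rdwtf grp
Hunk 2: at line 7 remove [jrvb] add [lznyx] -> 10 lines: zlgf xlu bfl fsyv tlykk ypgd vcuo lznyx rdwtf grp
Hunk 3: at line 4 remove [ypgd] add [nhv,zorxh] -> 11 lines: zlgf xlu bfl fsyv tlykk nhv zorxh vcuo lznyx rdwtf grp
Hunk 4: at line 6 remove [zorxh,vcuo,lznyx] add [pshwv,kdm,egisb] -> 11 lines: zlgf xlu bfl fsyv tlykk nhv pshwv kdm egisb rdwtf grp
Hunk 5: at line 3 remove [fsyv,tlykk,nhv] add [vlobf,suefx] -> 10 lines: zlgf xlu bfl vlobf suefx pshwv kdm egisb rdwtf grp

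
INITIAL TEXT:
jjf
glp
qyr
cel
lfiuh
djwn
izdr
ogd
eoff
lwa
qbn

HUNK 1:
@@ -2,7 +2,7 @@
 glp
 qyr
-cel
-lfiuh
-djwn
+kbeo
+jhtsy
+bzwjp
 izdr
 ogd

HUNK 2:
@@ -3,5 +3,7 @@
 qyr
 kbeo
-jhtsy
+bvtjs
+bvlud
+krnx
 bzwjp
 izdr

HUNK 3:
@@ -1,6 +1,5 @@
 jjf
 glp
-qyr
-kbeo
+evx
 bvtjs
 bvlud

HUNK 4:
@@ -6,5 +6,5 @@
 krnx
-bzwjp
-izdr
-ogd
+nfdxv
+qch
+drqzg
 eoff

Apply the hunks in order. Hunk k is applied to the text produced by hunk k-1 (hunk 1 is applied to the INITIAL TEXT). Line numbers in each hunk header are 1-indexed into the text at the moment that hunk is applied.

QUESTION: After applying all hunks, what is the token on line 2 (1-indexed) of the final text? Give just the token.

Hunk 1: at line 2 remove [cel,lfiuh,djwn] add [kbeo,jhtsy,bzwjp] -> 11 lines: jjf glp qyr kbeo jhtsy bzwjp izdr ogd eoff lwa qbn
Hunk 2: at line 3 remove [jhtsy] add [bvtjs,bvlud,krnx] -> 13 lines: jjf glp qyr kbeo bvtjs bvlud krnx bzwjp izdr ogd eoff lwa qbn
Hunk 3: at line 1 remove [qyr,kbeo] add [evx] -> 12 lines: jjf glp evx bvtjs bvlud krnx bzwjp izdr ogd eoff lwa qbn
Hunk 4: at line 6 remove [bzwjp,izdr,ogd] add [nfdxv,qch,drqzg] -> 12 lines: jjf glp evx bvtjs bvlud krnx nfdxv qch drqzg eoff lwa qbn
Final line 2: glp

Answer: glp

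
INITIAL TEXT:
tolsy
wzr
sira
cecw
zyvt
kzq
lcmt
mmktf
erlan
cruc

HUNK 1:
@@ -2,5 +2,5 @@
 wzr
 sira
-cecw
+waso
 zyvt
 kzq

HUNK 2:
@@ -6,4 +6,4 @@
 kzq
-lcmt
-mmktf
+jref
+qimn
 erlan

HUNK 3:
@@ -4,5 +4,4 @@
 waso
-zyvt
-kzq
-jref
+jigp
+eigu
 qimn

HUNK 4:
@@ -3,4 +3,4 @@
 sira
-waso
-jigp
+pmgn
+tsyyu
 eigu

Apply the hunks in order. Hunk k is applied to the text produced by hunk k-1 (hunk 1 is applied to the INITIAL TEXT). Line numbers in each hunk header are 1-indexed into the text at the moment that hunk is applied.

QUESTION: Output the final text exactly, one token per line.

Hunk 1: at line 2 remove [cecw] add [waso] -> 10 lines: tolsy wzr sira waso zyvt kzq lcmt mmktf erlan cruc
Hunk 2: at line 6 remove [lcmt,mmktf] add [jref,qimn] -> 10 lines: tolsy wzr sira waso zyvt kzq jref qimn erlan cruc
Hunk 3: at line 4 remove [zyvt,kzq,jref] add [jigp,eigu] -> 9 lines: tolsy wzr sira waso jigp eigu qimn erlan cruc
Hunk 4: at line 3 remove [waso,jigp] add [pmgn,tsyyu] -> 9 lines: tolsy wzr sira pmgn tsyyu eigu qimn erlan cruc

Answer: tolsy
wzr
sira
pmgn
tsyyu
eigu
qimn
erlan
cruc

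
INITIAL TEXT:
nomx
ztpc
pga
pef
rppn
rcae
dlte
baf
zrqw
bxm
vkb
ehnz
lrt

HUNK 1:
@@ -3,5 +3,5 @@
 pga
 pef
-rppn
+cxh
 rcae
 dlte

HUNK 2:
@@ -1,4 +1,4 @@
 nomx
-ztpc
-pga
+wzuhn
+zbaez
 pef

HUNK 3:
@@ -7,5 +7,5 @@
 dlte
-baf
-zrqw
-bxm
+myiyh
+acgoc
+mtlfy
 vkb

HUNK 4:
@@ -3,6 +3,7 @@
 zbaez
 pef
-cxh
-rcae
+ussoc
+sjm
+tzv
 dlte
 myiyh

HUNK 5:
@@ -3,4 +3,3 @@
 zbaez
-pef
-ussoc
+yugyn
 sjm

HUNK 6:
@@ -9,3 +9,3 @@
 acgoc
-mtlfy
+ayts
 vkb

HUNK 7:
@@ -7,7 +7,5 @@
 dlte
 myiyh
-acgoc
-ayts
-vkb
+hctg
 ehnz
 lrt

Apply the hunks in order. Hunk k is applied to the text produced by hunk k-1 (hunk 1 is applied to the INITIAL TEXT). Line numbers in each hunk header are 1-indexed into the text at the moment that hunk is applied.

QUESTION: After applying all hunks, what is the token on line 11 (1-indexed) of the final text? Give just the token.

Answer: lrt

Derivation:
Hunk 1: at line 3 remove [rppn] add [cxh] -> 13 lines: nomx ztpc pga pef cxh rcae dlte baf zrqw bxm vkb ehnz lrt
Hunk 2: at line 1 remove [ztpc,pga] add [wzuhn,zbaez] -> 13 lines: nomx wzuhn zbaez pef cxh rcae dlte baf zrqw bxm vkb ehnz lrt
Hunk 3: at line 7 remove [baf,zrqw,bxm] add [myiyh,acgoc,mtlfy] -> 13 lines: nomx wzuhn zbaez pef cxh rcae dlte myiyh acgoc mtlfy vkb ehnz lrt
Hunk 4: at line 3 remove [cxh,rcae] add [ussoc,sjm,tzv] -> 14 lines: nomx wzuhn zbaez pef ussoc sjm tzv dlte myiyh acgoc mtlfy vkb ehnz lrt
Hunk 5: at line 3 remove [pef,ussoc] add [yugyn] -> 13 lines: nomx wzuhn zbaez yugyn sjm tzv dlte myiyh acgoc mtlfy vkb ehnz lrt
Hunk 6: at line 9 remove [mtlfy] add [ayts] -> 13 lines: nomx wzuhn zbaez yugyn sjm tzv dlte myiyh acgoc ayts vkb ehnz lrt
Hunk 7: at line 7 remove [acgoc,ayts,vkb] add [hctg] -> 11 lines: nomx wzuhn zbaez yugyn sjm tzv dlte myiyh hctg ehnz lrt
Final line 11: lrt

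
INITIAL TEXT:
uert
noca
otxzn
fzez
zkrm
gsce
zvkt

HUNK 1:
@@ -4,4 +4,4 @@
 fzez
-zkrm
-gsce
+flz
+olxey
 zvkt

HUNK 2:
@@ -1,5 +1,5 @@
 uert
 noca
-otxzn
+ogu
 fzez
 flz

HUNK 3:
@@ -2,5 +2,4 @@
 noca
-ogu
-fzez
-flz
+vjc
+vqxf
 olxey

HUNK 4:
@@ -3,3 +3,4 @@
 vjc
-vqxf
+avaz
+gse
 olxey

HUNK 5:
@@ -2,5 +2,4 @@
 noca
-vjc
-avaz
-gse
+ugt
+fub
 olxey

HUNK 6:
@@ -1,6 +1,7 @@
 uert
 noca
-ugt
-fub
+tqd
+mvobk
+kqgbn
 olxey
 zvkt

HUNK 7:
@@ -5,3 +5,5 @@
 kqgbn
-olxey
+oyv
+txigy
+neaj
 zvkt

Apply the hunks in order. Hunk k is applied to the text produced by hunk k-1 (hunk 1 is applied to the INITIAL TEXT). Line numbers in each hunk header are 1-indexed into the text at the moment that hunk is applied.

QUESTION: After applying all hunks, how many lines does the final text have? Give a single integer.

Hunk 1: at line 4 remove [zkrm,gsce] add [flz,olxey] -> 7 lines: uert noca otxzn fzez flz olxey zvkt
Hunk 2: at line 1 remove [otxzn] add [ogu] -> 7 lines: uert noca ogu fzez flz olxey zvkt
Hunk 3: at line 2 remove [ogu,fzez,flz] add [vjc,vqxf] -> 6 lines: uert noca vjc vqxf olxey zvkt
Hunk 4: at line 3 remove [vqxf] add [avaz,gse] -> 7 lines: uert noca vjc avaz gse olxey zvkt
Hunk 5: at line 2 remove [vjc,avaz,gse] add [ugt,fub] -> 6 lines: uert noca ugt fub olxey zvkt
Hunk 6: at line 1 remove [ugt,fub] add [tqd,mvobk,kqgbn] -> 7 lines: uert noca tqd mvobk kqgbn olxey zvkt
Hunk 7: at line 5 remove [olxey] add [oyv,txigy,neaj] -> 9 lines: uert noca tqd mvobk kqgbn oyv txigy neaj zvkt
Final line count: 9

Answer: 9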